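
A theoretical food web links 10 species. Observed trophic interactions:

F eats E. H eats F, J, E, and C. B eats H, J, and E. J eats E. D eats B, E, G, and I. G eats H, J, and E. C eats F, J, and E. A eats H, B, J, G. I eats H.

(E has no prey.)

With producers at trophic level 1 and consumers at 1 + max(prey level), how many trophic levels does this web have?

6

Producers (level 1): E.
E → F → C → H → B → A gives A level 6.
No species has a prey at level 6, so no species reaches level 7.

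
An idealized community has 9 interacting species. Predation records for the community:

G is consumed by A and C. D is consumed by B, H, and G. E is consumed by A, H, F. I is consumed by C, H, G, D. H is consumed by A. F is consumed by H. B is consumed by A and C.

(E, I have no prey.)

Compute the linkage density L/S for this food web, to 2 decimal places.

L/S = 1.78

There are L = 16 links among S = 9 species.
L/S = 16/9 = 1.7778 ≈ 1.78.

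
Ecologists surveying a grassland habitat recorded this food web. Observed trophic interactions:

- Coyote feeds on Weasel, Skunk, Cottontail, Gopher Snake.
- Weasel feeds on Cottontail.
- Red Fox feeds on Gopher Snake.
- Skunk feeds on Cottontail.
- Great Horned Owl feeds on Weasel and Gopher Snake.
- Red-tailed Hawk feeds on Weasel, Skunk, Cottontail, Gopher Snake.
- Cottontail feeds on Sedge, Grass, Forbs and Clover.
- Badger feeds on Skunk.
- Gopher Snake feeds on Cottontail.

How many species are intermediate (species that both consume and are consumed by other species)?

4

Intermediate species (has both prey and predators): Cottontail, Weasel, Skunk, Gopher Snake.
Count: 4.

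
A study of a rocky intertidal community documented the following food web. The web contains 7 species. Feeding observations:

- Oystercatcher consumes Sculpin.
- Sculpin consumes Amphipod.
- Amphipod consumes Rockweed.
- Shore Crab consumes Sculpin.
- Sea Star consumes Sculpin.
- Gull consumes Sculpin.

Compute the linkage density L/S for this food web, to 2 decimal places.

There are L = 6 links among S = 7 species.
L/S = 6/7 = 0.8571 ≈ 0.86.

L/S = 0.86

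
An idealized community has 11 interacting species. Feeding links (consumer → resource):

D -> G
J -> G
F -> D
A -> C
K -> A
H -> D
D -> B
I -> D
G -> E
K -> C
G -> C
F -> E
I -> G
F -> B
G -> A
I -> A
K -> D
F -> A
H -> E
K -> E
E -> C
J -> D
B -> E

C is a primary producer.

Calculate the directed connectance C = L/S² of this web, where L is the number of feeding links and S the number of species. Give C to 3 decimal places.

C = 0.190

The web has S = 11 species and L = 23 feeding links.
C = L / S² = 23 / 121 = 0.1901 ≈ 0.190.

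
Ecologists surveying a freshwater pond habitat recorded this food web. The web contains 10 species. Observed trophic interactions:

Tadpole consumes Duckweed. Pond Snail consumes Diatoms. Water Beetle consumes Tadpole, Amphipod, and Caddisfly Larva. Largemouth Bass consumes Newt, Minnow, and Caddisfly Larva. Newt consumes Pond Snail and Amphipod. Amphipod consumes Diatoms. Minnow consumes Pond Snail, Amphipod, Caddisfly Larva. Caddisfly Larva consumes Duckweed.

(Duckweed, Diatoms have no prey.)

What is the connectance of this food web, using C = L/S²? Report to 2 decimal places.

C = 0.15

The web has S = 10 species and L = 15 feeding links.
C = L / S² = 15 / 100 = 0.1500 ≈ 0.15.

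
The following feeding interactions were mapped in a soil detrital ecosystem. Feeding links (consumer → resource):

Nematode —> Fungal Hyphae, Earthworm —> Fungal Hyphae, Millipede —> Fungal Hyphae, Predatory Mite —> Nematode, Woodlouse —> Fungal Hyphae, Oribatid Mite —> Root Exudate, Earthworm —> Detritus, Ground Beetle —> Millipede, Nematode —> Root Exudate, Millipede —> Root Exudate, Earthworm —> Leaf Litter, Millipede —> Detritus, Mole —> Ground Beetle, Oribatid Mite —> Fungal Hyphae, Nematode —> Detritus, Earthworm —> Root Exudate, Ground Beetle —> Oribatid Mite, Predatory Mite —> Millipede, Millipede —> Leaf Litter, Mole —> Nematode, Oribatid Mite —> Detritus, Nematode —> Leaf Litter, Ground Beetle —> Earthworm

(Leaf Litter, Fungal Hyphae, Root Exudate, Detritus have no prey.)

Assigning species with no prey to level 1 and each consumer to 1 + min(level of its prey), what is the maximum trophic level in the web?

3

Basal resources (level 1): Leaf Litter, Fungal Hyphae, Root Exudate, Detritus.
Following each consumer down to its lowest-level prey: Leaf Litter → Millipede → Ground Beetle (levels 1 through 3).
All prey of Ground Beetle (Millipede 2, Earthworm 2, Oribatid Mite 2) are at level 2 or above, so Ground Beetle is at level 1 + 2 = 3.
Every consumer has at least one prey at level 2 or below, so none exceeds level 3.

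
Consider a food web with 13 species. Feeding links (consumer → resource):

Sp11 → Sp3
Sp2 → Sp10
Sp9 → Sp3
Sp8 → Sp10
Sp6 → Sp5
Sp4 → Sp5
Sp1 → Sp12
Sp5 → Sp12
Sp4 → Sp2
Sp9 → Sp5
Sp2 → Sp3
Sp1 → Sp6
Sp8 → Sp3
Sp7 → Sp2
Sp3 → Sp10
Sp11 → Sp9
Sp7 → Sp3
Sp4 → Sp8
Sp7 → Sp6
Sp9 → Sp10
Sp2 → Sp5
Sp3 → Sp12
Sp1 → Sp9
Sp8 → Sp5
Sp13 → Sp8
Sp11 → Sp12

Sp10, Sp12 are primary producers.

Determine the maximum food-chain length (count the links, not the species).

3 links

One longest chain: Sp12 → Sp5 → Sp6 → Sp7.
It has 4 species and 3 links.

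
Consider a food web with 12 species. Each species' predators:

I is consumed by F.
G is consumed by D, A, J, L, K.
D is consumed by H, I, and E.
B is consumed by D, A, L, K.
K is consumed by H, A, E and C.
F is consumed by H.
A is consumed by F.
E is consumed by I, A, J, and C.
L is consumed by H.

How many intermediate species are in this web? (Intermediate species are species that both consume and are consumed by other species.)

7

Intermediate species (has both prey and predators): K, L, D, E, I, A, F.
Count: 7.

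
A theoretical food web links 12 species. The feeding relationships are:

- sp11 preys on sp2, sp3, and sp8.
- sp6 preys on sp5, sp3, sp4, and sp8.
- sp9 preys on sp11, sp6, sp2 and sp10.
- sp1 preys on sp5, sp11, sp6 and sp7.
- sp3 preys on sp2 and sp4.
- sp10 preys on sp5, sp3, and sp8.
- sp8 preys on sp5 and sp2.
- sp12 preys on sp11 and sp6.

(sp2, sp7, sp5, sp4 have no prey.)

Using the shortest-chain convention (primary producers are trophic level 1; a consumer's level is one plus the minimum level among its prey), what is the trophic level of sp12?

Trophic level 3

sp5 is a producer → level 1.
sp6 eats sp5 → level 2.
sp12 eats sp6 → level 3.
No prey of sp12 is below level 2, so 3 is the minimum.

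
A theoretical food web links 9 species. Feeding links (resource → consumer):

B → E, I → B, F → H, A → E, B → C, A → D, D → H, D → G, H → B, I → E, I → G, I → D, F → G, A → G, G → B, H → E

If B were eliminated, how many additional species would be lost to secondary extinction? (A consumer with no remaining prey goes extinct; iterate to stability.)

1

Remove B.
Round 1: C (all prey gone) → extinct.
No further losses. Total secondary extinctions: 1.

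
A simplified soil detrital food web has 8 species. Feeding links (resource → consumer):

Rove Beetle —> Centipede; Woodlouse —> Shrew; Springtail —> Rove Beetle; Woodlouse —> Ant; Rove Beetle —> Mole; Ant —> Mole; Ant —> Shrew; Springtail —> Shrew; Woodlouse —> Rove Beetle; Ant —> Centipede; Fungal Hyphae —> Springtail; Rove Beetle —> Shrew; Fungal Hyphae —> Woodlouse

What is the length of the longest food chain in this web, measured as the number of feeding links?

One longest chain: Fungal Hyphae → Woodlouse → Rove Beetle → Shrew.
It has 4 species and 3 links.

3 links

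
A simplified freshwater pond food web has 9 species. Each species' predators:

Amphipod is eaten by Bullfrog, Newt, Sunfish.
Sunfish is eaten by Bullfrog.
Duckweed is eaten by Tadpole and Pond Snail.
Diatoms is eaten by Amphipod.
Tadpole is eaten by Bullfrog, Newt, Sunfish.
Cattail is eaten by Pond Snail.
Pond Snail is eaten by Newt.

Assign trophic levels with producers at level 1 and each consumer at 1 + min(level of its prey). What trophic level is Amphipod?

Trophic level 2

Diatoms is a producer → level 1.
Amphipod eats Diatoms → level 2.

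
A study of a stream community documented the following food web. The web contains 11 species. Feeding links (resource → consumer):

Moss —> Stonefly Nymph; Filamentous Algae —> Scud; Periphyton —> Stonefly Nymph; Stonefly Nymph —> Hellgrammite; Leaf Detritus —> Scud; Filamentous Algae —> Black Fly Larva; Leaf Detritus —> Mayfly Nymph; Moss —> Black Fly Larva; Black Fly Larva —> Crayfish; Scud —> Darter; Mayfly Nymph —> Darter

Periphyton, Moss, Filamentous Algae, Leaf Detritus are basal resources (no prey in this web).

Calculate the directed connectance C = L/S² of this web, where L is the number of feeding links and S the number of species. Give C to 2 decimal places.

C = 0.09

The web has S = 11 species and L = 11 feeding links.
C = L / S² = 11 / 121 = 0.0909 ≈ 0.09.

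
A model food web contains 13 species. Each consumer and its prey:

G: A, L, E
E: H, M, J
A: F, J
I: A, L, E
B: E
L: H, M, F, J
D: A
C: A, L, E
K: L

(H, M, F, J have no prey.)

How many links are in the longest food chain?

One longest chain: F → A → G.
It has 3 species and 2 links.

2 links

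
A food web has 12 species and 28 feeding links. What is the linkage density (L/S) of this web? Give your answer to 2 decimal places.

There are L = 28 links among S = 12 species.
L/S = 28/12 = 2.3333 ≈ 2.33.

L/S = 2.33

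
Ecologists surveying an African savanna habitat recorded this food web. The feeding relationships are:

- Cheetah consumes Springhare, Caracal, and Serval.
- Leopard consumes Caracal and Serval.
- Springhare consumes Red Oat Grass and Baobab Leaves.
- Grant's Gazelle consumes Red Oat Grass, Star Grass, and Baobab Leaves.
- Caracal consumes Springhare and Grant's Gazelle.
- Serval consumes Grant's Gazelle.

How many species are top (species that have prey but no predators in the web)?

2

Top species (has prey, but nothing eats it): Leopard, Cheetah.
Count: 2.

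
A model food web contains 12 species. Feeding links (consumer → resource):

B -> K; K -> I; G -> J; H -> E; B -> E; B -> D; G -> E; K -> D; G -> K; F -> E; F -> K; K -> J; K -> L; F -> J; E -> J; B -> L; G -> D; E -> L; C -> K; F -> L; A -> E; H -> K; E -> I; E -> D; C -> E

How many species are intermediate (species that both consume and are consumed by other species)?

Intermediate species (has both prey and predators): K, E.
Count: 2.

2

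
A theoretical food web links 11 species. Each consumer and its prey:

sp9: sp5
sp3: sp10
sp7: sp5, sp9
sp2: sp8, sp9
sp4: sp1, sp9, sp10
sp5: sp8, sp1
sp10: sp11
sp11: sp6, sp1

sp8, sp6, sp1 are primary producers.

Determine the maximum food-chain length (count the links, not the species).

3 links

One longest chain: sp8 → sp5 → sp9 → sp2.
It has 4 species and 3 links.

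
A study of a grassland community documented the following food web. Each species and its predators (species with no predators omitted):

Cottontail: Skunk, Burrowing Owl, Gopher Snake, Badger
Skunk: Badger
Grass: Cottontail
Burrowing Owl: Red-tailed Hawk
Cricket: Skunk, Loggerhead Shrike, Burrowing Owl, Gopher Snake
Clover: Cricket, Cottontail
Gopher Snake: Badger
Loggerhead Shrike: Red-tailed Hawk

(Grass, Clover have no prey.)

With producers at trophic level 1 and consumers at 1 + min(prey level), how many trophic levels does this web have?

Producers (level 1): Grass, Clover.
Following each consumer down to its lowest-level prey: Clover → Cricket → Loggerhead Shrike → Red-tailed Hawk (levels 1 through 4).
All prey of Red-tailed Hawk (Loggerhead Shrike 3, Burrowing Owl 3) are at level 3 or above, so Red-tailed Hawk is at level 1 + 3 = 4.
Every consumer has at least one prey at level 3 or below, so none exceeds level 4.

4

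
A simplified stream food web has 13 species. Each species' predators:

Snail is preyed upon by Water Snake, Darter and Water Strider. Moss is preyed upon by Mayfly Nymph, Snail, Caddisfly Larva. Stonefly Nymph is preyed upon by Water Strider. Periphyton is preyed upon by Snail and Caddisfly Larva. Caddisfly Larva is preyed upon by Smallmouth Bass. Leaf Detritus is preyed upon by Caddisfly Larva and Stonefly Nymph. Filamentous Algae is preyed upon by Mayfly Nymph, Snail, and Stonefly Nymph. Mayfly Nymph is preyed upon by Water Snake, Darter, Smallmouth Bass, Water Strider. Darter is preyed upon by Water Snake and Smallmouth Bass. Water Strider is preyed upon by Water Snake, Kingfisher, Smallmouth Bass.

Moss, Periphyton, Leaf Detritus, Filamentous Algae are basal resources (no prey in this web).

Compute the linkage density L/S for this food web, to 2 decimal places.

L/S = 1.85

There are L = 24 links among S = 13 species.
L/S = 24/13 = 1.8462 ≈ 1.85.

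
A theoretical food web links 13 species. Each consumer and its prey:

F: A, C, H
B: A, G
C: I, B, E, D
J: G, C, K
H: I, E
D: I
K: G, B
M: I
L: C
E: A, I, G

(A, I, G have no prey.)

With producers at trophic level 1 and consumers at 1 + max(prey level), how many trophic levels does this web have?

Producers (level 1): A, I, G.
A → E → H → F gives F level 4.
No species has a prey at level 4, so no species reaches level 5.

4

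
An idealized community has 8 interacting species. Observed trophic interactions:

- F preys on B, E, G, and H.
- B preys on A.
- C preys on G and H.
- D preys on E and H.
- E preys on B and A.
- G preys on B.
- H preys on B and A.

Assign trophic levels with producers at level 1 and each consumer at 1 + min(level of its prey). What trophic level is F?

A is a producer → level 1.
B eats A → level 2.
F eats B → level 3.
No prey of F is below level 2, so 3 is the minimum.

Trophic level 3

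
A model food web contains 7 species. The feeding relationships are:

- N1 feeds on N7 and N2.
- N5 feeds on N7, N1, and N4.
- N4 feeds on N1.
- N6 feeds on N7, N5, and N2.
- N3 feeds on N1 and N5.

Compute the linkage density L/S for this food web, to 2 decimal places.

L/S = 1.57

There are L = 11 links among S = 7 species.
L/S = 11/7 = 1.5714 ≈ 1.57.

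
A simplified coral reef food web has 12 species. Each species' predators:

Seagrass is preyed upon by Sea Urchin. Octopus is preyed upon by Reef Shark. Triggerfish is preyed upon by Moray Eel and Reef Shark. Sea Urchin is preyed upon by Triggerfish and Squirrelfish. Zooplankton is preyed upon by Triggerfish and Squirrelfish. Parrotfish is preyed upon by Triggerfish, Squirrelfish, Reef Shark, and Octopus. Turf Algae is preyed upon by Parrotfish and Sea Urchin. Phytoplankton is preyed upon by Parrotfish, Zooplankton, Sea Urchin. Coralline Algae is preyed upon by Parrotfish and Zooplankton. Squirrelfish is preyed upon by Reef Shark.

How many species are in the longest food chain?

One longest chain: Turf Algae → Parrotfish → Octopus → Reef Shark.
It has 4 species and 3 links.

4 species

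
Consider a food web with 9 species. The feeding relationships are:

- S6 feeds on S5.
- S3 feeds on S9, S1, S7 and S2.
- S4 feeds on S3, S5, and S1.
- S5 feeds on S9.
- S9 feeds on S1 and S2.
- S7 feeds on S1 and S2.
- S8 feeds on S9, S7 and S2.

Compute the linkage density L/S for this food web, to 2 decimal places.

There are L = 16 links among S = 9 species.
L/S = 16/9 = 1.7778 ≈ 1.78.

L/S = 1.78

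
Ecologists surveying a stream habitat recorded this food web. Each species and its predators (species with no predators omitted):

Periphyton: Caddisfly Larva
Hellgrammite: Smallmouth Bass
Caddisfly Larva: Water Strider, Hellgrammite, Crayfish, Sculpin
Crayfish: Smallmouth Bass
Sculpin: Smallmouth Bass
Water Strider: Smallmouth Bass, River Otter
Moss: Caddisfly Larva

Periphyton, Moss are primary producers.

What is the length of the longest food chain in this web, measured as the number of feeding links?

3 links

One longest chain: Periphyton → Caddisfly Larva → Water Strider → Smallmouth Bass.
It has 4 species and 3 links.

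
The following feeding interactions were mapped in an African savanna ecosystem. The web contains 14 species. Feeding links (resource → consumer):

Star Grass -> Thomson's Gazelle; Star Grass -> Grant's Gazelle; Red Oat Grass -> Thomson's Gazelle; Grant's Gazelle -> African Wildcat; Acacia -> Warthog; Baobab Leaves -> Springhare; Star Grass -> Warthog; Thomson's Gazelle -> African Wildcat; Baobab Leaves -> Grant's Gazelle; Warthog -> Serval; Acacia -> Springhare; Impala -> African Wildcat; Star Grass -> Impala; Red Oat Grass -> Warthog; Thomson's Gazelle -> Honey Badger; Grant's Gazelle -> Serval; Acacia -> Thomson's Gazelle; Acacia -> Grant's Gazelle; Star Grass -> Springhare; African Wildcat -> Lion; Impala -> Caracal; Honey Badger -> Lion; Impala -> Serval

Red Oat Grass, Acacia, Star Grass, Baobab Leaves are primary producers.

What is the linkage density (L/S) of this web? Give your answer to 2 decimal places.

There are L = 23 links among S = 14 species.
L/S = 23/14 = 1.6429 ≈ 1.64.

L/S = 1.64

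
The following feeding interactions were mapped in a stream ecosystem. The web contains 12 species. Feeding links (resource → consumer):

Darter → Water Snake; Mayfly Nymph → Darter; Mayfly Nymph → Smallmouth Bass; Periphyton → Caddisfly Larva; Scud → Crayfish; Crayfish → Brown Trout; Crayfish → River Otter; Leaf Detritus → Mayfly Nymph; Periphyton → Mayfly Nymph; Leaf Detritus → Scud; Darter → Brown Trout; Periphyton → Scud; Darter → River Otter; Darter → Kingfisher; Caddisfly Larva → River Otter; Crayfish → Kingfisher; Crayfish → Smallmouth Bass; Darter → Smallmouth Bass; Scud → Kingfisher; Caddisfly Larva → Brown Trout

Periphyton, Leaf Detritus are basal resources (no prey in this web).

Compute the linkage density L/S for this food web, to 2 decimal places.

There are L = 20 links among S = 12 species.
L/S = 20/12 = 1.6667 ≈ 1.67.

L/S = 1.67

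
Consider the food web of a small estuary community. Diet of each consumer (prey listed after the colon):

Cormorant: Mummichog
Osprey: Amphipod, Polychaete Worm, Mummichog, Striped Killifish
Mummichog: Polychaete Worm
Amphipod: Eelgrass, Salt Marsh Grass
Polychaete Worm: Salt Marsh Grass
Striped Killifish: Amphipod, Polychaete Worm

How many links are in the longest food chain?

3 links

One longest chain: Salt Marsh Grass → Polychaete Worm → Mummichog → Osprey.
It has 4 species and 3 links.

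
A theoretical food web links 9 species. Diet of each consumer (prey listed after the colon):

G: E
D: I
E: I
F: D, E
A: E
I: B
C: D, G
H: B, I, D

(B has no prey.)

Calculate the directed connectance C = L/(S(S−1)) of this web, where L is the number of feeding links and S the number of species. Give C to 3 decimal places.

C = 0.167

The web has S = 9 species and L = 12 feeding links.
C = L / (S(S−1)) = 12 / 72 = 0.1667 ≈ 0.167.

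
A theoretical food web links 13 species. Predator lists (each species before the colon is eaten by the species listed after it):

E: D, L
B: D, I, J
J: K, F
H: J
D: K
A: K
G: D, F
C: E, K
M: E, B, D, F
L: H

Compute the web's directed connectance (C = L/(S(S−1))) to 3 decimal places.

The web has S = 13 species and L = 19 feeding links.
C = L / (S(S−1)) = 19 / 156 = 0.1218 ≈ 0.122.

C = 0.122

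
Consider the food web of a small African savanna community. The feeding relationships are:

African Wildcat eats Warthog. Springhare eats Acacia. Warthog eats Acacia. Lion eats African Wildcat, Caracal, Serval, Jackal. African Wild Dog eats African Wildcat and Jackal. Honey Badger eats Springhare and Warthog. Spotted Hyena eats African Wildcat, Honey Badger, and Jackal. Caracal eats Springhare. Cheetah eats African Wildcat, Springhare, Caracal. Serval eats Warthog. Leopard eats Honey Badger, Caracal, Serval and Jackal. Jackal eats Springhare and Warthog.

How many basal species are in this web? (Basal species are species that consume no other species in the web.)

Basal species (no prey listed): Acacia.
Count: 1.

1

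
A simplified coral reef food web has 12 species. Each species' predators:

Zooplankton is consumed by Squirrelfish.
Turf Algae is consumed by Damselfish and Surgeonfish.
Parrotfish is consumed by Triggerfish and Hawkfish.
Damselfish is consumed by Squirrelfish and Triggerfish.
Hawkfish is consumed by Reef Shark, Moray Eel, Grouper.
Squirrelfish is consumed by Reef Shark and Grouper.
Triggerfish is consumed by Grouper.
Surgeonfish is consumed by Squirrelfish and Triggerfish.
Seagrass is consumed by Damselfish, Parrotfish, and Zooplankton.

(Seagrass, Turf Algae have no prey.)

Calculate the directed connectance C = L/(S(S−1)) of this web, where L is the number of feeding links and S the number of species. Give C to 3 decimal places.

The web has S = 12 species and L = 18 feeding links.
C = L / (S(S−1)) = 18 / 132 = 0.1364 ≈ 0.136.

C = 0.136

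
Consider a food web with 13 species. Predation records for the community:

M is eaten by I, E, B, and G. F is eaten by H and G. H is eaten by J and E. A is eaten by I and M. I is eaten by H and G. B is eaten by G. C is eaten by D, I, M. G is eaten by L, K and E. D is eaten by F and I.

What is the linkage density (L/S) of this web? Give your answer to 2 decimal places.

L/S = 1.62

There are L = 21 links among S = 13 species.
L/S = 21/13 = 1.6154 ≈ 1.62.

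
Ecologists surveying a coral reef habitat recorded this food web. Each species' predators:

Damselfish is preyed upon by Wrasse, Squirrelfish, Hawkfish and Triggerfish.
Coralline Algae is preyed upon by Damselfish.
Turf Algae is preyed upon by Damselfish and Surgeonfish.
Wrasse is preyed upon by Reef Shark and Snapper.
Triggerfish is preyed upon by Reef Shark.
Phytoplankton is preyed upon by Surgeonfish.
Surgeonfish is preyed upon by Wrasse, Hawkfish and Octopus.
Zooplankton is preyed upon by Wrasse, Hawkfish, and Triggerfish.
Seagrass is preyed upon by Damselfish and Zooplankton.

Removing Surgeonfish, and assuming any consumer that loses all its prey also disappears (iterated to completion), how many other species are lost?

Remove Surgeonfish.
Round 1: Octopus (all prey gone) → extinct.
No further losses. Total secondary extinctions: 1.

1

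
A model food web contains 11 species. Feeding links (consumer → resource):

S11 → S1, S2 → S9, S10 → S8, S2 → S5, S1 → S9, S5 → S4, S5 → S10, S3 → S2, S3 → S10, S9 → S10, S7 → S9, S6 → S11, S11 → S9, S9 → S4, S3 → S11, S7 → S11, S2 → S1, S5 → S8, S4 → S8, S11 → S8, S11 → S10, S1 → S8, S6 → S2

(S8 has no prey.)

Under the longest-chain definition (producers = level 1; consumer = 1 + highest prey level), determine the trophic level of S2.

Trophic level 5

S8 is a producer → level 1.
S10 eats S8 → level 2.
S9 eats S10 (level 2); other prey at levels: S4 2 → level 3.
S1 eats S9 (level 3); other prey at levels: S8 1 → level 4.
S2 eats S1 (level 4); other prey at levels: S9 3, S5 3 → level 5.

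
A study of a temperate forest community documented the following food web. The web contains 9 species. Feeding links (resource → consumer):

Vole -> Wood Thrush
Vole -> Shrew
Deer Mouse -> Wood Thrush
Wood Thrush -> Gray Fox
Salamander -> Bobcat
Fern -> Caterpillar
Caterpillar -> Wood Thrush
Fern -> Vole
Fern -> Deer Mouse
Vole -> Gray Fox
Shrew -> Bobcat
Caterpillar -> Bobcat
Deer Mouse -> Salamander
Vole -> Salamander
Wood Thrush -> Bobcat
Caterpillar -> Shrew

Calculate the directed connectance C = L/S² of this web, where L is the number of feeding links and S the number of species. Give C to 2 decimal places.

C = 0.20

The web has S = 9 species and L = 16 feeding links.
C = L / S² = 16 / 81 = 0.1975 ≈ 0.20.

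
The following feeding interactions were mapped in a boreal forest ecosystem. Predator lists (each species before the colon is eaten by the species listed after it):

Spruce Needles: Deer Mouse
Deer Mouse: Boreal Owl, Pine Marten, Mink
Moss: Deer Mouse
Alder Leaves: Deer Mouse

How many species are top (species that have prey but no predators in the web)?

Top species (has prey, but nothing eats it): Boreal Owl, Pine Marten, Mink.
Count: 3.

3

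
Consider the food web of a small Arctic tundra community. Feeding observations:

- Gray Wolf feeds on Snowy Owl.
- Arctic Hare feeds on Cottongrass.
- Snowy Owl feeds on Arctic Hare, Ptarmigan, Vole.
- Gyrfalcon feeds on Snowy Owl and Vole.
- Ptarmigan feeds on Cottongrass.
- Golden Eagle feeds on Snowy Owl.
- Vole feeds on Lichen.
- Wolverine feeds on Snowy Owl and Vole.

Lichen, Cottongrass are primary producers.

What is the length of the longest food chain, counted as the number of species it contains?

One longest chain: Lichen → Vole → Snowy Owl → Wolverine.
It has 4 species and 3 links.

4 species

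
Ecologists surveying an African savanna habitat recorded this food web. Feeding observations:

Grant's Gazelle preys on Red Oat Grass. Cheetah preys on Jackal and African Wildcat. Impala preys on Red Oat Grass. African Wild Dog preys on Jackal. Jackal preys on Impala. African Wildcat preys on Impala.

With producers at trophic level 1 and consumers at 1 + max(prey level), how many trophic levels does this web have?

4

Producers (level 1): Red Oat Grass.
Red Oat Grass → Impala → Jackal → Cheetah gives Cheetah level 4.
No species has a prey at level 4, so no species reaches level 5.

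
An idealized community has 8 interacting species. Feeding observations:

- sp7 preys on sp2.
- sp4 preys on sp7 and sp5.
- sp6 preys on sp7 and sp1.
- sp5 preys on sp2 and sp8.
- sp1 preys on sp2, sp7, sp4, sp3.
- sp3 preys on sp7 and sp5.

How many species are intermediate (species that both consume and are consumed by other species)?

Intermediate species (has both prey and predators): sp7, sp5, sp3, sp4, sp1.
Count: 5.

5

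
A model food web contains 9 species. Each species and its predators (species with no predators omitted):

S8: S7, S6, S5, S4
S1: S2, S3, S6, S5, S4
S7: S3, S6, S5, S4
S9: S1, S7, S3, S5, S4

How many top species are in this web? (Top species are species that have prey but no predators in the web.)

5

Top species (has prey, but nothing eats it): S2, S3, S6, S5, S4.
Count: 5.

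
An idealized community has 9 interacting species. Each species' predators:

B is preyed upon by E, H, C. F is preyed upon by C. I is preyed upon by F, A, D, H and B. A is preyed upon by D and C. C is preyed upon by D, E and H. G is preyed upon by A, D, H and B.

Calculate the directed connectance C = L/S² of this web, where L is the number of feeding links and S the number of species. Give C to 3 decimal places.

The web has S = 9 species and L = 18 feeding links.
C = L / S² = 18 / 81 = 0.2222 ≈ 0.222.

C = 0.222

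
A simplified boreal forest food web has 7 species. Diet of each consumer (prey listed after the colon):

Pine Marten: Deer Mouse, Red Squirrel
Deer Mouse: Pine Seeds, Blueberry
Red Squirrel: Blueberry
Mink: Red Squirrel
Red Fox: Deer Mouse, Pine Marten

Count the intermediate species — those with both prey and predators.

Intermediate species (has both prey and predators): Deer Mouse, Red Squirrel, Pine Marten.
Count: 3.

3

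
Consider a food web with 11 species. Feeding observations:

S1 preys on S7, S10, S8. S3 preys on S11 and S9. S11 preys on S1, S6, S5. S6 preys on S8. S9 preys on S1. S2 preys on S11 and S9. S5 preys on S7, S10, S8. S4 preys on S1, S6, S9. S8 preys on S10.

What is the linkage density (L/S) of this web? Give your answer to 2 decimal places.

There are L = 19 links among S = 11 species.
L/S = 19/11 = 1.7273 ≈ 1.73.

L/S = 1.73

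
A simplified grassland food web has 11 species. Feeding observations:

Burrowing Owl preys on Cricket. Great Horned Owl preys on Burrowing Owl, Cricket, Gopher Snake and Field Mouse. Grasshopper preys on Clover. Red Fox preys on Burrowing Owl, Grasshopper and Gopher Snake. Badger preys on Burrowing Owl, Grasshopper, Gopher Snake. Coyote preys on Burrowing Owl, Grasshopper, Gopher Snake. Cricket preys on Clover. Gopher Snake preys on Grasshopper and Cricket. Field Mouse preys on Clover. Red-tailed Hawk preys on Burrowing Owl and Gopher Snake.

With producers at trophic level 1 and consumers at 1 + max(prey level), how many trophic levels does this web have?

Producers (level 1): Clover.
Clover → Cricket → Burrowing Owl → Coyote gives Coyote level 4.
No species has a prey at level 4, so no species reaches level 5.

4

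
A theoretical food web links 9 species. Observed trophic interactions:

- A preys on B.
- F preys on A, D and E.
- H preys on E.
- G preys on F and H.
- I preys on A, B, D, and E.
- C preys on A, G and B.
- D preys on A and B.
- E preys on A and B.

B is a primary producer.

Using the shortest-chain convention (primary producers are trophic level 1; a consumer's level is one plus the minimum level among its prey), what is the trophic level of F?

B is a producer → level 1.
A eats B → level 2.
F eats A → level 3.
No prey of F is below level 2, so 3 is the minimum.

Trophic level 3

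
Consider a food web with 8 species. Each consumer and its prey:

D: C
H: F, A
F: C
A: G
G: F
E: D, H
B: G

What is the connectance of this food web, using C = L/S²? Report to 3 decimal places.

The web has S = 8 species and L = 9 feeding links.
C = L / S² = 9 / 64 = 0.1406 ≈ 0.141.

C = 0.141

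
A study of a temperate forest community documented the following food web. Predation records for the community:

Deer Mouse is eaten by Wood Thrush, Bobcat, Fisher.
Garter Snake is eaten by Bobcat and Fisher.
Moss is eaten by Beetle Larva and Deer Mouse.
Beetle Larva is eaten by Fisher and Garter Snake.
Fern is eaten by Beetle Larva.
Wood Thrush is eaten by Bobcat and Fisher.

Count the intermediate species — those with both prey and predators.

4

Intermediate species (has both prey and predators): Beetle Larva, Deer Mouse, Garter Snake, Wood Thrush.
Count: 4.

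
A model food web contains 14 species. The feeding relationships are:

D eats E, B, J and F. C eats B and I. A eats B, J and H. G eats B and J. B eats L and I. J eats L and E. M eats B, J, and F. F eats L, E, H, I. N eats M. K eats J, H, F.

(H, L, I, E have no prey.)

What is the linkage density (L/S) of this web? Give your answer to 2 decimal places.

There are L = 26 links among S = 14 species.
L/S = 26/14 = 1.8571 ≈ 1.86.

L/S = 1.86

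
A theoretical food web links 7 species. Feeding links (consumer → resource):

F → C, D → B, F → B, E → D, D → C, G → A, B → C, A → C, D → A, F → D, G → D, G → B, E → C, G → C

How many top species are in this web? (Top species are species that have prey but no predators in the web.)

Top species (has prey, but nothing eats it): F, G, E.
Count: 3.

3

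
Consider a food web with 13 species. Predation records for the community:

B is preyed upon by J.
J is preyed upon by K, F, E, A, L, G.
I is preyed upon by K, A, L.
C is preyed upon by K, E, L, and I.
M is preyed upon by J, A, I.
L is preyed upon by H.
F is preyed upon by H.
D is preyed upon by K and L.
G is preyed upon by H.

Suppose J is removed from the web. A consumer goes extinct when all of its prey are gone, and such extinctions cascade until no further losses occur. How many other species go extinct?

2

Remove J.
Round 1: G (all prey gone), F (all prey gone) → extinct.
No further losses. Total secondary extinctions: 2.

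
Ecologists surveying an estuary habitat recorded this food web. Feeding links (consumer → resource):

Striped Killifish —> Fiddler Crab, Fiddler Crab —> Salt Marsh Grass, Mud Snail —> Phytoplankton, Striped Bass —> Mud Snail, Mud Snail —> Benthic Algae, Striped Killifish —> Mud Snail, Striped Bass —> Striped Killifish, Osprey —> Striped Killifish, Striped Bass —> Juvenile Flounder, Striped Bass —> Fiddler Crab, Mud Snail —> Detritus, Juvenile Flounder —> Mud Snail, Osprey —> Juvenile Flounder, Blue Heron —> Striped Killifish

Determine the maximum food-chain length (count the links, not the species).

One longest chain: Detritus → Mud Snail → Juvenile Flounder → Striped Bass.
It has 4 species and 3 links.

3 links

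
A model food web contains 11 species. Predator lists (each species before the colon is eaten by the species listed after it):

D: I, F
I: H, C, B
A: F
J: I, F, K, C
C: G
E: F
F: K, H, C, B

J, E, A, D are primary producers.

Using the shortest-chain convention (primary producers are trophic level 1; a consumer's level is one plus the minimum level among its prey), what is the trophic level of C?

J is a producer → level 1.
C eats J → level 2.

Trophic level 2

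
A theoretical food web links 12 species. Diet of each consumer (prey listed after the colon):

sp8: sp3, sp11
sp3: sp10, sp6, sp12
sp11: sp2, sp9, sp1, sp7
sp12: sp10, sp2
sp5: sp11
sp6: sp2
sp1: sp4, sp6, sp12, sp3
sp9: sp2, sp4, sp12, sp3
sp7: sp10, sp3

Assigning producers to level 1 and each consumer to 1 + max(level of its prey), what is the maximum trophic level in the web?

Producers (level 1): sp10, sp2, sp4.
sp2 → sp6 → sp3 → sp7 → sp11 → sp8 gives sp8 level 6.
No species has a prey at level 6, so no species reaches level 7.

6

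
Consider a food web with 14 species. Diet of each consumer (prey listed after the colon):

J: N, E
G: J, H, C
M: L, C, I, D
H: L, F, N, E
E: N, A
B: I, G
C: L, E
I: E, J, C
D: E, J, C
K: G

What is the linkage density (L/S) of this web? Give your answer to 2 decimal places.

There are L = 26 links among S = 14 species.
L/S = 26/14 = 1.8571 ≈ 1.86.

L/S = 1.86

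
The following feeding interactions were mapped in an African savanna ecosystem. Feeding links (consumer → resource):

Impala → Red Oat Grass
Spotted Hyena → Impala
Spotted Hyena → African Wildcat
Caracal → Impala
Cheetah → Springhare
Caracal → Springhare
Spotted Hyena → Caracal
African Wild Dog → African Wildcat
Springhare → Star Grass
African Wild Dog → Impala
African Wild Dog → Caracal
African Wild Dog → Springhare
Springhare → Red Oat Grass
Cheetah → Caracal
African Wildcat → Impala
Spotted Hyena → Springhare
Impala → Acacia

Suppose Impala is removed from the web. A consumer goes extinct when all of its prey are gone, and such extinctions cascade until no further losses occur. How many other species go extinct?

1

Remove Impala.
Round 1: African Wildcat (all prey gone) → extinct.
No further losses. Total secondary extinctions: 1.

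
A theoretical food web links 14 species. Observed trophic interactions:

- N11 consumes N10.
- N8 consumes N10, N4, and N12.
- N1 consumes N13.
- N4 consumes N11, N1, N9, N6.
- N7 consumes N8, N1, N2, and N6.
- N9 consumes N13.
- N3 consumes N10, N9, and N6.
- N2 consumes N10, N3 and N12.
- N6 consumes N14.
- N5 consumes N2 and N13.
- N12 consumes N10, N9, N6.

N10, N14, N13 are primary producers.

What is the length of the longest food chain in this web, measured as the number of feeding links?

4 links

One longest chain: N14 → N6 → N12 → N8 → N7.
It has 5 species and 4 links.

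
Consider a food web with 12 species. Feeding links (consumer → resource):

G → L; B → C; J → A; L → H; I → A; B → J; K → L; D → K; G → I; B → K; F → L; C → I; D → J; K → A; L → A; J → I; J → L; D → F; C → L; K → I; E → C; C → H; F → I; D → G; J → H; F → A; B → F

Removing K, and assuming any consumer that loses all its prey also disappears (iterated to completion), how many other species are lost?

0

Remove K.
Every predator of it retains at least one other prey: D still has J, G, F; B still has J, C, F.
No consumer loses all prey, so no secondary extinctions occur.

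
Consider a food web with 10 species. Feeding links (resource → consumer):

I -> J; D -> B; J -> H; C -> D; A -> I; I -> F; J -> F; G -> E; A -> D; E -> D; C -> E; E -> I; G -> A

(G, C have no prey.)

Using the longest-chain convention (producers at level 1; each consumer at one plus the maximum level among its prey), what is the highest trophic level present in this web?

5

Producers (level 1): G, C.
G → E → I → J → F gives F level 5.
No species has a prey at level 5, so no species reaches level 6.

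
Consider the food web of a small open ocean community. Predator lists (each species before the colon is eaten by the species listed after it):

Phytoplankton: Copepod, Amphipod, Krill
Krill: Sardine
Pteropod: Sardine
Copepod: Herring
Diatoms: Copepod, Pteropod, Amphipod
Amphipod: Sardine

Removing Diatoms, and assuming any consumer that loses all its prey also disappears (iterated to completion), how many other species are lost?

1

Remove Diatoms.
Round 1: Pteropod (all prey gone) → extinct.
No further losses. Total secondary extinctions: 1.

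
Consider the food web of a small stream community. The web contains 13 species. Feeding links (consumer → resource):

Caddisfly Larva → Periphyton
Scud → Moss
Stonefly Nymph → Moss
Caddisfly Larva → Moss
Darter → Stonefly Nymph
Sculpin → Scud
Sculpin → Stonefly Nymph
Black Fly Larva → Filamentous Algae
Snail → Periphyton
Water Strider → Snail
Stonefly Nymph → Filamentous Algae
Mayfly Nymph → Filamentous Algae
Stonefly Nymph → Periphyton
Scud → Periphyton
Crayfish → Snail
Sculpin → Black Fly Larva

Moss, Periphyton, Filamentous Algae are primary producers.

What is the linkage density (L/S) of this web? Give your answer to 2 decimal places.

There are L = 16 links among S = 13 species.
L/S = 16/13 = 1.2308 ≈ 1.23.

L/S = 1.23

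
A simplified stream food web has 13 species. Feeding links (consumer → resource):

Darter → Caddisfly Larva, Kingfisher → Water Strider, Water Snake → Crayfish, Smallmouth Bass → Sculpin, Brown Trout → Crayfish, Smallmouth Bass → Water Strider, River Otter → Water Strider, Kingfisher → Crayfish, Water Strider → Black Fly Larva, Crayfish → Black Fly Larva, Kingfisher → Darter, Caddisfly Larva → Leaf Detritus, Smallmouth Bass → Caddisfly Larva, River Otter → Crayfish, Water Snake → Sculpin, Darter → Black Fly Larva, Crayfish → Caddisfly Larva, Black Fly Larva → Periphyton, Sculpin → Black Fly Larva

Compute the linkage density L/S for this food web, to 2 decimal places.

There are L = 19 links among S = 13 species.
L/S = 19/13 = 1.4615 ≈ 1.46.

L/S = 1.46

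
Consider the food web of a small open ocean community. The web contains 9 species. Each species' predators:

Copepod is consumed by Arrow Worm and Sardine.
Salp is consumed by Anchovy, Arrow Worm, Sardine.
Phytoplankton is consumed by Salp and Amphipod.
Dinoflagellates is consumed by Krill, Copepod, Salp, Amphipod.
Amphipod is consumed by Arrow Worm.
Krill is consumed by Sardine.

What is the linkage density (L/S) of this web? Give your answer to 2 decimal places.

L/S = 1.44

There are L = 13 links among S = 9 species.
L/S = 13/9 = 1.4444 ≈ 1.44.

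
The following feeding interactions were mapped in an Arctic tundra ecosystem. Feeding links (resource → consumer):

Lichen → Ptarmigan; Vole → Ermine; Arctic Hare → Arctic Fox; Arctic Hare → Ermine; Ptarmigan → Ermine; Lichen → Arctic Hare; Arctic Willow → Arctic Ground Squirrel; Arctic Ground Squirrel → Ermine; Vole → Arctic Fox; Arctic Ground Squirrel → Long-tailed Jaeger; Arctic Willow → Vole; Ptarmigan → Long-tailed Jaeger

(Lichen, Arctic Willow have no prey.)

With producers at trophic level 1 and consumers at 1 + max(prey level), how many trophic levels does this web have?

Producers (level 1): Lichen, Arctic Willow.
Arctic Willow → Vole → Arctic Fox gives Arctic Fox level 3.
No species has a prey at level 3, so no species reaches level 4.

3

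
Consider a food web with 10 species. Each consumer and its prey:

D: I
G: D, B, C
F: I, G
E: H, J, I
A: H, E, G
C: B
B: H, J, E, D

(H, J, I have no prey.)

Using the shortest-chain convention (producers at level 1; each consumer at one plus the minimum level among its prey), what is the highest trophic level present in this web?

Producers (level 1): H, J, I.
Following each consumer down to its lowest-level prey: I → D → G (levels 1 through 3).
All prey of G (D 2, B 2, C 3) are at level 2 or above, so G is at level 1 + 2 = 3.
Every consumer has at least one prey at level 2 or below, so none exceeds level 3.

3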